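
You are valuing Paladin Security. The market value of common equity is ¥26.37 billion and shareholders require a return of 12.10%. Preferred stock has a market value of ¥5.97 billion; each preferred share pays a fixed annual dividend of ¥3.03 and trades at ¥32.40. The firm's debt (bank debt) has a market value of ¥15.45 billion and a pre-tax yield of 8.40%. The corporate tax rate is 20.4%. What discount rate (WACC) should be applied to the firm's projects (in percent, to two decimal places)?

Cost of preferred: Rp = 3.03 / 32.4 = 9.3519%.
Total capital V = 26.37 + 5.97 + 15.45 = 47.79.
Equity: weight = 26.37/47.79 = 0.5518; cost = 12.1%.
Preferred: weight = 5.97/47.79 = 0.1249; cost = 9.3519%.
Bank debt: weight = 15.45/47.79 = 0.3233; after-tax cost = 8.4% × (1 − 20.4%) = 6.6864%.
WACC = 0.5518 × 12.1000% + 0.1249 × 9.3519% + 0.3233 × 6.6864% = 10.0065%.

10.01%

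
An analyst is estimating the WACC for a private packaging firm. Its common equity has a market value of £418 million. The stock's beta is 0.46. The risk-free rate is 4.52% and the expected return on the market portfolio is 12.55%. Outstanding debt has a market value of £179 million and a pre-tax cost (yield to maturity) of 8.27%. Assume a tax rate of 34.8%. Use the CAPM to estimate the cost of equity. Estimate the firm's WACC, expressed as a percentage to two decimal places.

Market risk premium = 12.55% − 4.52% = 8.03%.
Cost of equity via CAPM: Re = 4.52% + 0.46 × 8.03% = 8.2138%.
Total capital V = 418 + 179 = 597.
Equity: weight = 418/597 = 0.7002; cost = 8.2138%.
Debt: weight = 179/597 = 0.2998; after-tax cost = 8.27% × (1 − 34.8%) = 5.3920%.
WACC = 0.7002 × 8.2138% + 0.2998 × 5.3920% = 7.3677%.

7.37%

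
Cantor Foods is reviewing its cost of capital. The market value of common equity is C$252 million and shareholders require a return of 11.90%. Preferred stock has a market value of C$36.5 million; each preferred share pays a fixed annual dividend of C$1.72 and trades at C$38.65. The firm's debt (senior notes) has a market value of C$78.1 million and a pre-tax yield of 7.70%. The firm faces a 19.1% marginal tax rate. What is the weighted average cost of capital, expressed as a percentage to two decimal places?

9.95%

Cost of preferred: Rp = 1.72 / 38.65 = 4.4502%.
Total capital V = 252 + 36.5 + 78.1 = 366.6.
Equity: weight = 252/366.6 = 0.6874; cost = 11.9%.
Preferred: weight = 36.5/366.6 = 0.0996; cost = 4.4502%.
Senior notes: weight = 78.1/366.6 = 0.2130; after-tax cost = 7.7% × (1 − 19.1%) = 6.2293%.
WACC = 0.6874 × 11.9000% + 0.0996 × 4.4502% + 0.2130 × 6.2293% = 9.9502%.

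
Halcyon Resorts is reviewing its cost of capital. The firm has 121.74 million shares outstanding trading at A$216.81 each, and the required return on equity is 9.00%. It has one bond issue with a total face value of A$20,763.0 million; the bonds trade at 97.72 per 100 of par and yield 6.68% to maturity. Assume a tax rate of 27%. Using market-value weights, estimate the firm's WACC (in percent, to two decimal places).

7.21%

Market value of equity E = 216.81 × 121.74m = 26394.4494m. Market value of debt D = 20763m × 97.72/100 = 20289.6036m.
Total capital V = 26394.4494 + 20289.6036 = 46684.053.
Equity: weight = 26394.4494/46684.053 = 0.5654; cost = 9%.
Bonds outstanding: weight = 20289.6036/46684.053 = 0.4346; after-tax cost = 6.68% × (1 − 27%) = 4.8764%.
WACC = 0.5654 × 9.0000% + 0.4346 × 4.8764% = 7.2078%.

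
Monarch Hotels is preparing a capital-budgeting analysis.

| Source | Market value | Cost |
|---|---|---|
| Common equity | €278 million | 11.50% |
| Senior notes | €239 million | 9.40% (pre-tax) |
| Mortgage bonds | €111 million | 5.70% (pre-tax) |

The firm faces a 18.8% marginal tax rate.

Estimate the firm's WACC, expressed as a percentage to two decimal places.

8.81%

Total capital V = 278 + 239 + 111 = 628.
Equity: weight = 278/628 = 0.4427; cost = 11.5%.
Senior notes: weight = 239/628 = 0.3806; after-tax cost = 9.4% × (1 − 18.8%) = 7.6328%.
Mortgage bonds: weight = 111/628 = 0.1768; after-tax cost = 5.7% × (1 − 18.8%) = 4.6284%.
WACC = 0.4427 × 11.5000% + 0.3806 × 7.6328% + 0.1768 × 4.6284% = 8.8137%.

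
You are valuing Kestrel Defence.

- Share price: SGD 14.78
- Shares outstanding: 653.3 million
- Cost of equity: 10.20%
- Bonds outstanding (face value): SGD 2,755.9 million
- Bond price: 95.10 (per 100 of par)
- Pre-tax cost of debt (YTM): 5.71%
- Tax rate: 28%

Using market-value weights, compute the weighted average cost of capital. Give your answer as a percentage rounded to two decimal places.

8.90%

Market value of equity E = 14.78 × 653.3m = 9655.774m. Market value of debt D = 2755.9m × 95.1/100 = 2620.8609m.
Total capital V = 9655.774 + 2620.8609 = 12276.6349.
Equity: weight = 9655.774/12276.6349 = 0.7865; cost = 10.2%.
Bonds outstanding: weight = 2620.8609/12276.6349 = 0.2135; after-tax cost = 5.71% × (1 − 28%) = 4.1112%.
WACC = 0.7865 × 10.2000% + 0.2135 × 4.1112% = 8.9001%.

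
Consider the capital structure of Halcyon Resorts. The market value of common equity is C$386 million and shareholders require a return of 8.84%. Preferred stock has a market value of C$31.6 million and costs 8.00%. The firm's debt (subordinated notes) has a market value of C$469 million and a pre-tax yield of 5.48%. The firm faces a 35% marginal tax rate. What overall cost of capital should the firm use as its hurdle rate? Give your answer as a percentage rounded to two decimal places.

Total capital V = 386 + 31.6 + 469 = 886.6.
Equity: weight = 386/886.6 = 0.4354; cost = 8.84%.
Preferred: weight = 31.6/886.6 = 0.0356; cost = 8%.
Subordinated notes: weight = 469/886.6 = 0.5290; after-tax cost = 5.48% × (1 − 35%) = 3.5620%.
WACC = 0.4354 × 8.8400% + 0.0356 × 8.0000% + 0.5290 × 3.5620% = 6.0181%.

6.02%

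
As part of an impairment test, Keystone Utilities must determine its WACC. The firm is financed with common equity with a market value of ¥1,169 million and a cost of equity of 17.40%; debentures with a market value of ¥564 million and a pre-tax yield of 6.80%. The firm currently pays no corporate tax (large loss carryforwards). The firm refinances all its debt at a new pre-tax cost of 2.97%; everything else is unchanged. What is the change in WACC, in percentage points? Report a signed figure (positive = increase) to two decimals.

-1.25 pp

Current WACC:
Total capital V = 1169 + 564 = 1733.
Equity: weight = 1169/1733 = 0.6746; cost = 17.4%.
Debentures: weight = 564/1733 = 0.3254; after-tax cost = 6.8% × (1 − 0%) = 6.8000%.
WACC = 0.6746 × 17.4000% + 0.3254 × 6.8000% = 13.9503%.
After the change:
Total capital V = 1169 + 564 = 1733.
Equity: weight = 1169/1733 = 0.6746; cost = 17.4%.
Debentures: weight = 564/1733 = 0.3254; after-tax cost = 2.97% × (1 − 0%) = 2.9700%.
WACC = 0.6746 × 17.4000% + 0.3254 × 2.9700% = 12.7038%.
Change in WACC = 12.7038% − 13.9503% = -1.2465 pp.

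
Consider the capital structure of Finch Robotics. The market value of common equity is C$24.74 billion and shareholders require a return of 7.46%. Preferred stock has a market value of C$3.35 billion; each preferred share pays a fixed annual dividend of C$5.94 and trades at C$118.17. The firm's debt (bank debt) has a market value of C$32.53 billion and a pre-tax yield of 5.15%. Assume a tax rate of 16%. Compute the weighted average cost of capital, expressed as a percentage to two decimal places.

5.64%

Cost of preferred: Rp = 5.94 / 118.17 = 5.0267%.
Total capital V = 24.74 + 3.35 + 32.53 = 60.62.
Equity: weight = 24.74/60.62 = 0.4081; cost = 7.46%.
Preferred: weight = 3.35/60.62 = 0.0553; cost = 5.0267%.
Bank debt: weight = 32.53/60.62 = 0.5366; after-tax cost = 5.15% × (1 − 16%) = 4.3260%.
WACC = 0.4081 × 7.4600% + 0.0553 × 5.0267% + 0.5366 × 4.3260% = 5.6438%.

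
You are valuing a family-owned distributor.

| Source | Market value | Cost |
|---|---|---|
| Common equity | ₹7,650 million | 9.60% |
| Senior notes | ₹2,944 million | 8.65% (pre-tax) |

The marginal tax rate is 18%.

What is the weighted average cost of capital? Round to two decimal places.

8.90%

Total capital V = 7650 + 2944 = 10594.
Equity: weight = 7650/10594 = 0.7221; cost = 9.6%.
Senior notes: weight = 2944/10594 = 0.2779; after-tax cost = 8.65% × (1 − 18%) = 7.0930%.
WACC = 0.7221 × 9.6000% + 0.2779 × 7.0930% = 8.9033%.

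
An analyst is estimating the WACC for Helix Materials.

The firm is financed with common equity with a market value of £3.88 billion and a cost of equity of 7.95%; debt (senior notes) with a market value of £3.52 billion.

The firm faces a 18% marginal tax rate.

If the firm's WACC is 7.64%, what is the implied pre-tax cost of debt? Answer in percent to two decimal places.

Total capital V = 3.88 + 3.52 = 7.4.
Equity weight = 3.88/7.4 = 0.5243.
Senior notes weight = 3.52/7.4 = 0.4757.
Equity contribution = 0.5243 × 7.95% = 4.1684%.
Remaining for debt = 7.64% − 4.1684% = 3.4716%.
Rd × (1 − 18%) × 0.4757 = 3.4716%  ⇒  Rd = 8.9004%.

8.90%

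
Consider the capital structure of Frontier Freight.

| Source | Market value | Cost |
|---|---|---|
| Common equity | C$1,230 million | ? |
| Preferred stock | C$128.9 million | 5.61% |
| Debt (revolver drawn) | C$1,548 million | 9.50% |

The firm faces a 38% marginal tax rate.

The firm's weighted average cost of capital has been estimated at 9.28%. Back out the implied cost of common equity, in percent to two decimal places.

13.93%

Total capital V = 1230 + 128.9 + 1548 = 2906.9.
Equity weight = 1230/2906.9 = 0.4231.
Preferred weight = 128.9/2906.9 = 0.0443.
Revolver drawn weight = 1548/2906.9 = 0.5325.
Debt contribution = 0.5325 × 9.5% × (1 − 38%) = 3.1366%.
Preferred contribution = 0.0443 × 5.61% = 0.2488%.
Required equity contribution = 9.28% − 3.3853% = 5.8947%.
Re = 5.8947% / 0.4231 = 13.9310%.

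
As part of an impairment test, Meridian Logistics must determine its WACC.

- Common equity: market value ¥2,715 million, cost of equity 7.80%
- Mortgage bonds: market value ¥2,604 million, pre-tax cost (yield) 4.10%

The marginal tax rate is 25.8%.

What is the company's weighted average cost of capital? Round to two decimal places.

5.47%

Total capital V = 2715 + 2604 = 5319.
Equity: weight = 2715/5319 = 0.5104; cost = 7.8%.
Mortgage bonds: weight = 2604/5319 = 0.4896; after-tax cost = 4.1% × (1 − 25.8%) = 3.0422%.
WACC = 0.5104 × 7.8000% + 0.4896 × 3.0422% = 5.4707%.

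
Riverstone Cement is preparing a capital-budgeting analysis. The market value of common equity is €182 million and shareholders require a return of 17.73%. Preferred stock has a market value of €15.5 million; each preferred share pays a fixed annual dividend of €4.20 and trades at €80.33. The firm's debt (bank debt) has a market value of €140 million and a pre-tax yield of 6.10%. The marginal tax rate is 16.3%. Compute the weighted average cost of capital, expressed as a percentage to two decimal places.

11.92%

Cost of preferred: Rp = 4.2 / 80.33 = 5.2284%.
Total capital V = 182 + 15.5 + 140 = 337.5.
Equity: weight = 182/337.5 = 0.5393; cost = 17.73%.
Preferred: weight = 15.5/337.5 = 0.0459; cost = 5.2284%.
Bank debt: weight = 140/337.5 = 0.4148; after-tax cost = 6.1% × (1 − 16.3%) = 5.1057%.
WACC = 0.5393 × 17.7300% + 0.0459 × 5.2284% + 0.4148 × 5.1057% = 11.9191%.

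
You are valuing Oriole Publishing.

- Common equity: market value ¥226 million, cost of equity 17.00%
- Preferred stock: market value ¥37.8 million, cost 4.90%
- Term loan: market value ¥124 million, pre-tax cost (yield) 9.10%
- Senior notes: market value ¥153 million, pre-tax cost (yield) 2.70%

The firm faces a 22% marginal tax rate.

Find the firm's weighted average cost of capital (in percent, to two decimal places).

9.67%

Total capital V = 226 + 37.8 + 124 + 153 = 540.8.
Equity: weight = 226/540.8 = 0.4179; cost = 17%.
Preferred: weight = 37.8/540.8 = 0.0699; cost = 4.9%.
Term loan: weight = 124/540.8 = 0.2293; after-tax cost = 9.1% × (1 − 22%) = 7.0980%.
Senior notes: weight = 153/540.8 = 0.2829; after-tax cost = 2.7% × (1 − 22%) = 2.1060%.
WACC = 0.4179 × 17.0000% + 0.0699 × 4.9000% + 0.2293 × 7.0980% + 0.2829 × 2.1060% = 9.6701%.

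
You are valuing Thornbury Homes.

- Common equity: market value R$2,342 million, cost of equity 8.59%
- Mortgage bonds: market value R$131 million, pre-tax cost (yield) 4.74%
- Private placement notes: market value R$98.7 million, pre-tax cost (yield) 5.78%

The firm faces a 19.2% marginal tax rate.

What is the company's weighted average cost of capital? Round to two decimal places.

Total capital V = 2342 + 131 + 98.7 = 2571.7.
Equity: weight = 2342/2571.7 = 0.9107; cost = 8.59%.
Mortgage bonds: weight = 131/2571.7 = 0.0509; after-tax cost = 4.74% × (1 − 19.2%) = 3.8299%.
Private placement notes: weight = 98.7/2571.7 = 0.0384; after-tax cost = 5.78% × (1 − 19.2%) = 4.6702%.
WACC = 0.9107 × 8.5900% + 0.0509 × 3.8299% + 0.0384 × 4.6702% = 8.1971%.

8.20%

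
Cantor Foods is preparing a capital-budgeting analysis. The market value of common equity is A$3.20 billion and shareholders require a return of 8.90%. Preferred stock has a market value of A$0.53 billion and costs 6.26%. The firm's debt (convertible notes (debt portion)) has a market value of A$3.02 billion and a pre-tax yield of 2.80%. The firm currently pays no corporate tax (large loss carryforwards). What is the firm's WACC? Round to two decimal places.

5.96%

Total capital V = 3.2 + 0.53 + 3.02 = 6.75.
Equity: weight = 3.2/6.75 = 0.4741; cost = 8.9%.
Preferred: weight = 0.53/6.75 = 0.0785; cost = 6.26%.
Convertible notes (debt portion): weight = 3.02/6.75 = 0.4474; after-tax cost = 2.8% × (1 − 0%) = 2.8000%.
WACC = 0.4741 × 8.9000% + 0.0785 × 6.2600% + 0.4474 × 2.8000% = 5.9635%.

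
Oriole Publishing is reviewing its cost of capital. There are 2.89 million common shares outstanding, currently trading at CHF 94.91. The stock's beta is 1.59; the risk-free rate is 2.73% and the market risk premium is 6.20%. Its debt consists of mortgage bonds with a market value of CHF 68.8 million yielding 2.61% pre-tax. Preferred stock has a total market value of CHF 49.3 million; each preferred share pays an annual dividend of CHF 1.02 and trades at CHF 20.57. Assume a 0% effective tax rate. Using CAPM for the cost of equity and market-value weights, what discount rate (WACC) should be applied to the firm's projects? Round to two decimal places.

9.88%

Cost of equity via CAPM: Re = 2.73% + 1.59 × 6.2% = 12.5880%.
Cost of preferred: Rp = 1.02 / 20.57 = 4.9587%.
Market value of equity E = 94.91 × 2.89m = 274.2899m.
Total capital V = 274.2899 + 49.3 + 68.8 = 392.3899.
Equity: weight = 274.2899/392.3899 = 0.6990; cost = 12.588%.
Preferred: weight = 49.3/392.3899 = 0.1256; cost = 4.9587%.
Mortgage bonds: weight = 68.8/392.3899 = 0.1753; after-tax cost = 2.61% × (1 − 0%) = 2.6100%.
WACC = 0.6990 × 12.5880% + 0.1256 × 4.9587% + 0.1753 × 2.6100% = 9.8800%.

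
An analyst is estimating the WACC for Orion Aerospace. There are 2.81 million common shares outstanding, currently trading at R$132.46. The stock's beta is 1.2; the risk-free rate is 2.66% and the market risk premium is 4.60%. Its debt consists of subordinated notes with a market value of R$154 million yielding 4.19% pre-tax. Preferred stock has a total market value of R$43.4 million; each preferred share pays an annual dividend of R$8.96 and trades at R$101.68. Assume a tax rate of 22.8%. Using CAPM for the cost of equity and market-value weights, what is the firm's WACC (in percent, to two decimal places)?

6.89%

Cost of equity via CAPM: Re = 2.66% + 1.2 × 4.6% = 8.1800%.
Cost of preferred: Rp = 8.96 / 101.68 = 8.8120%.
Market value of equity E = 132.46 × 2.81m = 372.2126m.
Total capital V = 372.2126 + 43.4 + 154 = 569.6126.
Equity: weight = 372.2126/569.6126 = 0.6534; cost = 8.18%.
Preferred: weight = 43.4/569.6126 = 0.0762; cost = 8.812%.
Subordinated notes: weight = 154/569.6126 = 0.2704; after-tax cost = 4.19% × (1 − 22.8%) = 3.2347%.
WACC = 0.6534 × 8.1800% + 0.0762 × 8.8120% + 0.2704 × 3.2347% = 6.8911%.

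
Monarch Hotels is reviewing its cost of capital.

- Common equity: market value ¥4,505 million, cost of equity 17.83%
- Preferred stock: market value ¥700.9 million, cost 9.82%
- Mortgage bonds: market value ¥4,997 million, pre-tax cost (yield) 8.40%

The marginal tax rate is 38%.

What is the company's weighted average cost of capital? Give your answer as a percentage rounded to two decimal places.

11.10%

Total capital V = 4505 + 700.9 + 4997 = 10202.9.
Equity: weight = 4505/10202.9 = 0.4415; cost = 17.83%.
Preferred: weight = 700.9/10202.9 = 0.0687; cost = 9.82%.
Mortgage bonds: weight = 4997/10202.9 = 0.4898; after-tax cost = 8.4% × (1 − 38%) = 5.2080%.
WACC = 0.4415 × 17.8300% + 0.0687 × 9.8200% + 0.4898 × 5.2080% = 11.0980%.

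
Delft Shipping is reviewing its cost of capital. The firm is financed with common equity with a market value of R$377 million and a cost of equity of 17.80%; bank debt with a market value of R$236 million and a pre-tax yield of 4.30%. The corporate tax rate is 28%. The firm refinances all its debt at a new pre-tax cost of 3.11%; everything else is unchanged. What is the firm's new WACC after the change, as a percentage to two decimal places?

After the change:
Total capital V = 377 + 236 = 613.
Equity: weight = 377/613 = 0.6150; cost = 17.8%.
Bank debt: weight = 236/613 = 0.3850; after-tax cost = 3.11% × (1 − 28%) = 2.2392%.
WACC = 0.6150 × 17.8000% + 0.3850 × 2.2392% = 11.8092%.

11.81%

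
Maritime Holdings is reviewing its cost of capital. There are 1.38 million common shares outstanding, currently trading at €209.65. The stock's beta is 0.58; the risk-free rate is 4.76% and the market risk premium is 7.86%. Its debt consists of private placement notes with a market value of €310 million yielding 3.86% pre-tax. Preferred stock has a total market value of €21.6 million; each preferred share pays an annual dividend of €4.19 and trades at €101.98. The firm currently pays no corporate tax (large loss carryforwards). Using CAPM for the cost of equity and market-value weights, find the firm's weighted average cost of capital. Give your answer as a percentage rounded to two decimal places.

Cost of equity via CAPM: Re = 4.76% + 0.58 × 7.86% = 9.3188%.
Cost of preferred: Rp = 4.19 / 101.98 = 4.1086%.
Market value of equity E = 209.65 × 1.38m = 289.317m.
Total capital V = 289.317 + 21.6 + 310 = 620.917.
Equity: weight = 289.317/620.917 = 0.4660; cost = 9.3188%.
Preferred: weight = 21.6/620.917 = 0.0348; cost = 4.1086%.
Private placement notes: weight = 310/620.917 = 0.4993; after-tax cost = 3.86% × (1 − 0%) = 3.8600%.
WACC = 0.4660 × 9.3188% + 0.0348 × 4.1086% + 0.4993 × 3.8600% = 6.4122%.

6.41%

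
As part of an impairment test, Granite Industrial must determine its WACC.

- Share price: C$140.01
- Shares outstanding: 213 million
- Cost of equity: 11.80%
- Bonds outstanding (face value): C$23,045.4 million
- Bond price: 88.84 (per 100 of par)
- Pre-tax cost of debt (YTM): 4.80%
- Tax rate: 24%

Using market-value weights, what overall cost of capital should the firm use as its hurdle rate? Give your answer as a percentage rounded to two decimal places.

Market value of equity E = 140.01 × 213m = 29822.13m. Market value of debt D = 23045.4m × 88.84/100 = 20473.53336m.
Total capital V = 29822.13 + 20473.53336 = 50295.66336.
Equity: weight = 29822.13/50295.66336 = 0.5929; cost = 11.8%.
Bonds outstanding: weight = 20473.53336/50295.66336 = 0.4071; after-tax cost = 4.8% × (1 − 24%) = 3.6480%.
WACC = 0.5929 × 11.8000% + 0.4071 × 3.6480% = 8.4816%.

8.48%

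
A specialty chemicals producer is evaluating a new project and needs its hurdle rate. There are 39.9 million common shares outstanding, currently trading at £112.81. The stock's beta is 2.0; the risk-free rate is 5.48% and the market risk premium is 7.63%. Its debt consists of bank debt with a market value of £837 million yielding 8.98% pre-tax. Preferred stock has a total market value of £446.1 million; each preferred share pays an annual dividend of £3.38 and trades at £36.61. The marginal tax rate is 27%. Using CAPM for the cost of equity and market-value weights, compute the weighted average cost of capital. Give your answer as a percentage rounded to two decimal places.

17.80%

Cost of equity via CAPM: Re = 5.48% + 2.0 × 7.63% = 20.7400%.
Cost of preferred: Rp = 3.38 / 36.61 = 9.2325%.
Market value of equity E = 112.81 × 39.9m = 4501.119m.
Total capital V = 4501.119 + 446.1 + 837 = 5784.219.
Equity: weight = 4501.119/5784.219 = 0.7782; cost = 20.74%.
Preferred: weight = 446.1/5784.219 = 0.0771; cost = 9.2325%.
Bank debt: weight = 837/5784.219 = 0.1447; after-tax cost = 8.98% × (1 − 27%) = 6.5554%.
WACC = 0.7782 × 20.7400% + 0.0771 × 9.2325% + 0.1447 × 6.5554% = 17.7999%.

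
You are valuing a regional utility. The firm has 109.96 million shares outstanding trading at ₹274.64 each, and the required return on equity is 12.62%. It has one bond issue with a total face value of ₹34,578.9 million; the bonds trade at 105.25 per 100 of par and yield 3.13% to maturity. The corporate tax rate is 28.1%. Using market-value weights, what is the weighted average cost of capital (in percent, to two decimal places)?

Market value of equity E = 274.64 × 109.96m = 30199.4144m. Market value of debt D = 34578.9m × 105.25/100 = 36394.29225m.
Total capital V = 30199.4144 + 36394.29225 = 66593.70665.
Equity: weight = 30199.4144/66593.70665 = 0.4535; cost = 12.62%.
Bonds outstanding: weight = 36394.29225/66593.70665 = 0.5465; after-tax cost = 3.13% × (1 − 28.1%) = 2.2505%.
WACC = 0.4535 × 12.6200% + 0.5465 × 2.2505% = 6.9529%.

6.95%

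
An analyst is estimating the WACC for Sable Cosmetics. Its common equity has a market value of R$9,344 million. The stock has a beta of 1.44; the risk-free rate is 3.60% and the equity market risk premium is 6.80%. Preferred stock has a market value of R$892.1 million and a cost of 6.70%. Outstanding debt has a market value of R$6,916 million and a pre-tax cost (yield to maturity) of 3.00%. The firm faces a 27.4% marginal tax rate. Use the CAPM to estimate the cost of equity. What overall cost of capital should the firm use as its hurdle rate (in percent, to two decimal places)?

8.52%

Cost of equity via CAPM: Re = 3.6% + 1.44 × 6.8% = 13.3920%.
Total capital V = 9344 + 892.1 + 6916 = 17152.1.
Equity: weight = 9344/17152.1 = 0.5448; cost = 13.392%.
Preferred: weight = 892.1/17152.1 = 0.0520; cost = 6.7%.
Debt: weight = 6916/17152.1 = 0.4032; after-tax cost = 3% × (1 − 27.4%) = 2.1780%.
WACC = 0.5448 × 13.3920% + 0.0520 × 6.7000% + 0.4032 × 2.1780% = 8.5223%.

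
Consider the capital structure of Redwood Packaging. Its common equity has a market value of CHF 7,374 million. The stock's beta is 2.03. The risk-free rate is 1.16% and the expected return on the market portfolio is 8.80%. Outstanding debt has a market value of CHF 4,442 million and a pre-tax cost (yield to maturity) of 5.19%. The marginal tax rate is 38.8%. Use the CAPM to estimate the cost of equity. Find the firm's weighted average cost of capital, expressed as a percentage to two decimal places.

Market risk premium = 8.8% − 1.16% = 7.64%.
Cost of equity via CAPM: Re = 1.16% + 2.03 × 7.64% = 16.6692%.
Total capital V = 7374 + 4442 = 11816.
Equity: weight = 7374/11816 = 0.6241; cost = 16.6692%.
Debt: weight = 4442/11816 = 0.3759; after-tax cost = 5.19% × (1 − 38.8%) = 3.1763%.
WACC = 0.6241 × 16.6692% + 0.3759 × 3.1763% = 11.5968%.

11.60%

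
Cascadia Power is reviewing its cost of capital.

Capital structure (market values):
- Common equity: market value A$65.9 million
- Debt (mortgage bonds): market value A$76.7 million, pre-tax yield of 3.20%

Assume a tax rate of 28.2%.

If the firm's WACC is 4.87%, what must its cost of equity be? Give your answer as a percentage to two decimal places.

Total capital V = 65.9 + 76.7 = 142.6.
Equity weight = 65.9/142.6 = 0.4621.
Mortgage bonds weight = 76.7/142.6 = 0.5379.
Debt contribution = 0.5379 × 3.2% × (1 − 28.2%) = 1.2358%.
Required equity contribution = 4.87% − 1.2358% = 3.6342%.
Re = 3.6342% / 0.4621 = 7.8640%.

7.86%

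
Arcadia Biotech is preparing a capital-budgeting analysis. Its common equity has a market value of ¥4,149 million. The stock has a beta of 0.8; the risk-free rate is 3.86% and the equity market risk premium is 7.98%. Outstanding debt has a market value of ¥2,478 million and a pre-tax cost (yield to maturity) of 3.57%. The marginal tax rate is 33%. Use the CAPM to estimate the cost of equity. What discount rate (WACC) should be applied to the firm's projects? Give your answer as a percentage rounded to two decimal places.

Cost of equity via CAPM: Re = 3.86% + 0.8 × 7.98% = 10.2440%.
Total capital V = 4149 + 2478 = 6627.
Equity: weight = 4149/6627 = 0.6261; cost = 10.244%.
Debt: weight = 2478/6627 = 0.3739; after-tax cost = 3.57% × (1 − 33%) = 2.3919%.
WACC = 0.6261 × 10.2440% + 0.3739 × 2.3919% = 7.3079%.

7.31%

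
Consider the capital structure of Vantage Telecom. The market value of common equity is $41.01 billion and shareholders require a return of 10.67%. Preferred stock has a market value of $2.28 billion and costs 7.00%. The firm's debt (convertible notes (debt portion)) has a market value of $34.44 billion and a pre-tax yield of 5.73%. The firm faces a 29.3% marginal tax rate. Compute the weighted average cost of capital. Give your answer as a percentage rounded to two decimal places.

Total capital V = 41.01 + 2.28 + 34.44 = 77.73.
Equity: weight = 41.01/77.73 = 0.5276; cost = 10.67%.
Preferred: weight = 2.28/77.73 = 0.0293; cost = 7%.
Convertible notes (debt portion): weight = 34.44/77.73 = 0.4431; after-tax cost = 5.73% × (1 − 29.3%) = 4.0511%.
WACC = 0.5276 × 10.6700% + 0.0293 × 7.0000% + 0.4431 × 4.0511% = 7.6297%.

7.63%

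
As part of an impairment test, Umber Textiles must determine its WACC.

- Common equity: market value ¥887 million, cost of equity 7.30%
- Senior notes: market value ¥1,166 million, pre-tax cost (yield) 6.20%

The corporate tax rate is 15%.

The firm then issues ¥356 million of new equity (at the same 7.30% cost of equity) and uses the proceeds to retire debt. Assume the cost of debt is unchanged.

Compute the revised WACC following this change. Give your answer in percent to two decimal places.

After the change:
Total capital V = 1243 + 810 = 2053.
Equity: weight = 1243/2053 = 0.6055; cost = 7.3%.
Senior notes: weight = 810/2053 = 0.3945; after-tax cost = 6.2% × (1 − 15%) = 5.2700%.
WACC = 0.6055 × 7.3000% + 0.3945 × 5.2700% = 6.4991%.

6.50%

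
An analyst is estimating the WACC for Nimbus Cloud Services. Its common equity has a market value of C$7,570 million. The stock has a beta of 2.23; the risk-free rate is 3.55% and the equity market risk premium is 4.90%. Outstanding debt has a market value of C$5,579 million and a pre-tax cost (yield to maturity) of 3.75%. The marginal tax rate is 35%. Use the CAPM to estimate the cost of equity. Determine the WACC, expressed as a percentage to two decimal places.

Cost of equity via CAPM: Re = 3.55% + 2.23 × 4.9% = 14.4770%.
Total capital V = 7570 + 5579 = 13149.
Equity: weight = 7570/13149 = 0.5757; cost = 14.477%.
Debt: weight = 5579/13149 = 0.4243; after-tax cost = 3.75% × (1 − 35%) = 2.4375%.
WACC = 0.5757 × 14.4770% + 0.4243 × 2.4375% = 9.3688%.

9.37%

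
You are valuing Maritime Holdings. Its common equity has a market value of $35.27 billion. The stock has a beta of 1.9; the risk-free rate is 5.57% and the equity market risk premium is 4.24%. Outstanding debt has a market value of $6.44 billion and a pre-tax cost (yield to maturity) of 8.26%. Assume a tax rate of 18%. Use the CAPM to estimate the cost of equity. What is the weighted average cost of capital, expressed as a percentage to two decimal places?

Cost of equity via CAPM: Re = 5.57% + 1.9 × 4.24% = 13.6260%.
Total capital V = 35.27 + 6.44 = 41.71.
Equity: weight = 35.27/41.71 = 0.8456; cost = 13.626%.
Debt: weight = 6.44/41.71 = 0.1544; after-tax cost = 8.26% × (1 − 18%) = 6.7732%.
WACC = 0.8456 × 13.6260% + 0.1544 × 6.7732% = 12.5679%.

12.57%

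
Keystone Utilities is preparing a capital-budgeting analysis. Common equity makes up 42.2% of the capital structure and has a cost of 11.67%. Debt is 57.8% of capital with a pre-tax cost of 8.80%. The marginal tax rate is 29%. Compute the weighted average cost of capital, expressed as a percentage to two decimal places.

8.54%

After-tax cost of debt = 8.8% × (1 − 29%) = 6.2480%.
WACC = 0.422 × 11.6700% + 0.578 × 6.2480% = 8.5361%.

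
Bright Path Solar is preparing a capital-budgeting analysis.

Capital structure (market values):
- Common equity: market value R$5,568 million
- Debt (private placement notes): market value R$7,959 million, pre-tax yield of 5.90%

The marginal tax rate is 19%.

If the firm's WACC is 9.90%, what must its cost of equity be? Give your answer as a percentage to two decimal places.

17.22%

Total capital V = 5568 + 7959 = 13527.
Equity weight = 5568/13527 = 0.4116.
Private placement notes weight = 7959/13527 = 0.5884.
Debt contribution = 0.5884 × 5.9% × (1 − 19%) = 2.8119%.
Required equity contribution = 9.9% − 2.8119% = 7.0881%.
Re = 7.0881% / 0.4116 = 17.2201%.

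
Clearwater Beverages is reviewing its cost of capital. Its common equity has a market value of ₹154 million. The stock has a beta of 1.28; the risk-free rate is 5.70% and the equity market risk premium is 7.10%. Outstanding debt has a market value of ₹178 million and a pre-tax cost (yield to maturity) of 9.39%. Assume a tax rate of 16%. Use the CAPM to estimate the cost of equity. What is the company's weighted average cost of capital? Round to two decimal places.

Cost of equity via CAPM: Re = 5.7% + 1.28 × 7.1% = 14.7880%.
Total capital V = 154 + 178 = 332.
Equity: weight = 154/332 = 0.4639; cost = 14.788%.
Debt: weight = 178/332 = 0.5361; after-tax cost = 9.39% × (1 − 16%) = 7.8876%.
WACC = 0.4639 × 14.7880% + 0.5361 × 7.8876% = 11.0884%.

11.09%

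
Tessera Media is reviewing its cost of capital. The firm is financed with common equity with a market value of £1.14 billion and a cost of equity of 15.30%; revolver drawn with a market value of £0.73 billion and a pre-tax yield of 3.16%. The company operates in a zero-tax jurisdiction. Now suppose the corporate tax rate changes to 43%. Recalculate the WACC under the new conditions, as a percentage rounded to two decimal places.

After the change:
Total capital V = 1.14 + 0.73 = 1.87.
Equity: weight = 1.14/1.87 = 0.6096; cost = 15.3%.
Revolver drawn: weight = 0.73/1.87 = 0.3904; after-tax cost = 3.16% × (1 − 43%) = 1.8012%.
WACC = 0.6096 × 15.3000% + 0.3904 × 1.8012% = 10.0304%.

10.03%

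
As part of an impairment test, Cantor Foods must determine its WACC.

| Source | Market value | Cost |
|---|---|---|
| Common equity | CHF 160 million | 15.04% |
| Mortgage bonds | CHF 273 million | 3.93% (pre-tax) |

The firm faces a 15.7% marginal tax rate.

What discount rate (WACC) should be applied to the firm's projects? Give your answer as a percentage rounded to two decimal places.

Total capital V = 160 + 273 = 433.
Equity: weight = 160/433 = 0.3695; cost = 15.04%.
Mortgage bonds: weight = 273/433 = 0.6305; after-tax cost = 3.93% × (1 − 15.7%) = 3.3130%.
WACC = 0.3695 × 15.0400% + 0.6305 × 3.3130% = 7.6463%.

7.65%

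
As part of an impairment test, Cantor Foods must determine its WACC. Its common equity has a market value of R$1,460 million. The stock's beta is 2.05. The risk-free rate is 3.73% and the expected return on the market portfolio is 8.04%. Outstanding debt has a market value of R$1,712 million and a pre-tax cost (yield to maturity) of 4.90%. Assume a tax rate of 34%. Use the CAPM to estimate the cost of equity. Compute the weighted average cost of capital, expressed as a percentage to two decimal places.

Market risk premium = 8.04% − 3.73% = 4.31%.
Cost of equity via CAPM: Re = 3.73% + 2.05 × 4.31% = 12.5655%.
Total capital V = 1460 + 1712 = 3172.
Equity: weight = 1460/3172 = 0.4603; cost = 12.5655%.
Debt: weight = 1712/3172 = 0.5397; after-tax cost = 4.9% × (1 − 34%) = 3.2340%.
WACC = 0.4603 × 12.5655% + 0.5397 × 3.2340% = 7.5291%.

7.53%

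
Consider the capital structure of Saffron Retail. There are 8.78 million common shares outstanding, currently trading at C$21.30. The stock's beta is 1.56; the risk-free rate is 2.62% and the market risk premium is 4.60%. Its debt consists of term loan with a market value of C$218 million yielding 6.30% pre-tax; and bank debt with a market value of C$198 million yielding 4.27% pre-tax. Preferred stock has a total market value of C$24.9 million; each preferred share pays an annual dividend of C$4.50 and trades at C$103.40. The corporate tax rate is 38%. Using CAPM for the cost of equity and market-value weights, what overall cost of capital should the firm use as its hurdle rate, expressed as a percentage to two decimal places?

Cost of equity via CAPM: Re = 2.62% + 1.56 × 4.6% = 9.7960%.
Cost of preferred: Rp = 4.5 / 103.4 = 4.3520%.
Market value of equity E = 21.3 × 8.78m = 187.014m.
Total capital V = 187.014 + 24.9 + 218 + 198 = 627.914.
Equity: weight = 187.014/627.914 = 0.2978; cost = 9.796%.
Preferred: weight = 24.9/627.914 = 0.0397; cost = 4.352%.
Term loan: weight = 218/627.914 = 0.3472; after-tax cost = 6.3% × (1 − 38%) = 3.9060%.
Bank debt: weight = 198/627.914 = 0.3153; after-tax cost = 4.27% × (1 − 38%) = 2.6474%.
WACC = 0.2978 × 9.7960% + 0.0397 × 4.3520% + 0.3472 × 3.9060% + 0.3153 × 2.6474% = 5.2811%.

5.28%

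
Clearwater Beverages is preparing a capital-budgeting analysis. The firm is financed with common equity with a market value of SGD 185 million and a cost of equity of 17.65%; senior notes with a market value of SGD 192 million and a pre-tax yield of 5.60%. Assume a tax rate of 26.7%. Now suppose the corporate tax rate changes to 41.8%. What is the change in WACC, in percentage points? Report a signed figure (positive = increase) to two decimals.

Current WACC:
Total capital V = 185 + 192 = 377.
Equity: weight = 185/377 = 0.4907; cost = 17.65%.
Senior notes: weight = 192/377 = 0.5093; after-tax cost = 5.6% × (1 − 26.7%) = 4.1048%.
WACC = 0.4907 × 17.6500% + 0.5093 × 4.1048% = 10.7516%.
After the change:
Total capital V = 185 + 192 = 377.
Equity: weight = 185/377 = 0.4907; cost = 17.65%.
Senior notes: weight = 192/377 = 0.5093; after-tax cost = 5.6% × (1 − 41.8%) = 3.2592%.
WACC = 0.4907 × 17.6500% + 0.5093 × 3.2592% = 10.3210%.
Change in WACC = 10.3210% − 10.7516% = -0.4307 pp.

-0.43 pp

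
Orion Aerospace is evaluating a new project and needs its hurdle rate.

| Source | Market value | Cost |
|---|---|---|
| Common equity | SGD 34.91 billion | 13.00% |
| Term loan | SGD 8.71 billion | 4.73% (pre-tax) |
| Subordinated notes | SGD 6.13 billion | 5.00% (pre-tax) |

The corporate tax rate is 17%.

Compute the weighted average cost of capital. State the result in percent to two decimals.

Total capital V = 34.91 + 8.71 + 6.13 = 49.75.
Equity: weight = 34.91/49.75 = 0.7017; cost = 13%.
Term loan: weight = 8.71/49.75 = 0.1751; after-tax cost = 4.73% × (1 − 17%) = 3.9259%.
Subordinated notes: weight = 6.13/49.75 = 0.1232; after-tax cost = 5% × (1 − 17%) = 4.1500%.
WACC = 0.7017 × 13.0000% + 0.1751 × 3.9259% + 0.1232 × 4.1500% = 10.3209%.

10.32%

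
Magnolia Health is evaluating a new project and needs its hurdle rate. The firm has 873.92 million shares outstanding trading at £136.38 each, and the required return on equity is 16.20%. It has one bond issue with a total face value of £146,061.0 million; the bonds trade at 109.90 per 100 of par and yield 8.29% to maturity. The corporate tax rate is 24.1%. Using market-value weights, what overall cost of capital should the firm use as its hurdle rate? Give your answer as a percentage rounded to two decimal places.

Market value of equity E = 136.38 × 873.92m = 119185.2096m. Market value of debt D = 146061m × 109.9/100 = 160521.039m.
Total capital V = 119185.2096 + 160521.039 = 279706.2486.
Equity: weight = 119185.2096/279706.2486 = 0.4261; cost = 16.2%.
Bonds outstanding: weight = 160521.039/279706.2486 = 0.5739; after-tax cost = 8.29% × (1 − 24.1%) = 6.2921%.
WACC = 0.4261 × 16.2000% + 0.5739 × 6.2921% = 10.5139%.

10.51%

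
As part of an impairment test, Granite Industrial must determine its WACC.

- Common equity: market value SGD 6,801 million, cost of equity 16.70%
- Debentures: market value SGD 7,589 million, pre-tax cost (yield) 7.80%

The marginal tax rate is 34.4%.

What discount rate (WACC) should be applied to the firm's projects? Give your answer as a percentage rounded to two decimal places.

10.59%

Total capital V = 6801 + 7589 = 14390.
Equity: weight = 6801/14390 = 0.4726; cost = 16.7%.
Debentures: weight = 7589/14390 = 0.5274; after-tax cost = 7.8% × (1 − 34.4%) = 5.1168%.
WACC = 0.4726 × 16.7000% + 0.5274 × 5.1168% = 10.5913%.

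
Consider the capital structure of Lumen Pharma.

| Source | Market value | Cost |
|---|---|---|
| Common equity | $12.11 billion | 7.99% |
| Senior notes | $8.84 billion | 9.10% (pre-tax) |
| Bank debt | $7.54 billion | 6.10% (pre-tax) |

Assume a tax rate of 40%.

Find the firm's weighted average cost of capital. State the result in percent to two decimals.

Total capital V = 12.11 + 8.84 + 7.54 = 28.49.
Equity: weight = 12.11/28.49 = 0.4251; cost = 7.99%.
Senior notes: weight = 8.84/28.49 = 0.3103; after-tax cost = 9.1% × (1 − 40%) = 5.4600%.
Bank debt: weight = 7.54/28.49 = 0.2647; after-tax cost = 6.1% × (1 − 40%) = 3.6600%.
WACC = 0.4251 × 7.9900% + 0.3103 × 5.4600% + 0.2647 × 3.6600% = 6.0590%.

6.06%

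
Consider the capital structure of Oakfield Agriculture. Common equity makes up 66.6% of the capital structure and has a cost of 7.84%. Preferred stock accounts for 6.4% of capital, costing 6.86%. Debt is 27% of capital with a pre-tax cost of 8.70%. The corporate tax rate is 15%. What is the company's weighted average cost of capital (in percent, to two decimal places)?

7.66%

After-tax cost of debt = 8.7% × (1 − 15%) = 7.3950%.
WACC = 0.666 × 7.8400% + 0.064 × 6.8600% + 0.270 × 7.3950% = 7.6571%.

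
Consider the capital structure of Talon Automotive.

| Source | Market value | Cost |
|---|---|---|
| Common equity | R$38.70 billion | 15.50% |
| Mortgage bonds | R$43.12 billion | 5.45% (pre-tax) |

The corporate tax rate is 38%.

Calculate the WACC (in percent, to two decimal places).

Total capital V = 38.7 + 43.12 = 81.82.
Equity: weight = 38.7/81.82 = 0.4730; cost = 15.5%.
Mortgage bonds: weight = 43.12/81.82 = 0.5270; after-tax cost = 5.45% × (1 − 38%) = 3.3790%.
WACC = 0.4730 × 15.5000% + 0.5270 × 3.3790% = 9.1121%.

9.11%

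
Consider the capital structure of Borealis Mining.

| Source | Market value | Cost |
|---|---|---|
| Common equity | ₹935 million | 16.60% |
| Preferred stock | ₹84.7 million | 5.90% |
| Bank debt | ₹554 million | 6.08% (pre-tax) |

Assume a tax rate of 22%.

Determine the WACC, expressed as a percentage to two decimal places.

Total capital V = 935 + 84.7 + 554 = 1573.7.
Equity: weight = 935/1573.7 = 0.5941; cost = 16.6%.
Preferred: weight = 84.7/1573.7 = 0.0538; cost = 5.9%.
Bank debt: weight = 554/1573.7 = 0.3520; after-tax cost = 6.08% × (1 − 22%) = 4.7424%.
WACC = 0.5941 × 16.6000% + 0.0538 × 5.9000% + 0.3520 × 4.7424% = 11.8498%.

11.85%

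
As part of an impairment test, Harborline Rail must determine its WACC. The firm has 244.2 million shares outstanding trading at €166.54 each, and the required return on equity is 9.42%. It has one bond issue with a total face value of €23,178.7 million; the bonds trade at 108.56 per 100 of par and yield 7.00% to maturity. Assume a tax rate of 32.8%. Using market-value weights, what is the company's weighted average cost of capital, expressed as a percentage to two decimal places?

Market value of equity E = 166.54 × 244.2m = 40669.068m. Market value of debt D = 23178.7m × 108.56/100 = 25162.79672m.
Total capital V = 40669.068 + 25162.79672 = 65831.86472.
Equity: weight = 40669.068/65831.86472 = 0.6178; cost = 9.42%.
Bonds outstanding: weight = 25162.79672/65831.86472 = 0.3822; after-tax cost = 7% × (1 − 32.8%) = 4.7040%.
WACC = 0.6178 × 9.4200% + 0.3822 × 4.7040% = 7.6174%.

7.62%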